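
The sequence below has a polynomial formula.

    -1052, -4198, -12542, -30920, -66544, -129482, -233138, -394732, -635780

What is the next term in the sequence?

-982574

Δ: -3146 , -8344 , -18378 , -35624 , -62938 , -103656 , -161594 , -241048
Δ²: -5198 , -10034 , -17246 , -27314 , -40718 , -57938 , -79454
Δ³: -4836 , -7212 , -10068 , -13404 , -17220 , -21516
Δ⁴: -2376 , -2856 , -3336 , -3816 , -4296
Δ⁵: -480 , -480 , -480 , -480
Fifth differences constant at -480.
-4296 − 480 = -4776;  -21516 − 4776 = -26292;  -79454 − 26292 = -105746;  -241048 − 105746 = -346794;  -635780 − 346794 = -982574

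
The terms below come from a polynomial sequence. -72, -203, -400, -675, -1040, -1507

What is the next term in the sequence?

-2088

First differences: -131 , -197 , -275 , -365 , -467
Second differences: -66 , -78 , -90 , -102
Third differences: -12 , -12 , -12
Third differences constant at -12.
-102 − 12 = -114;  -467 − 114 = -581;  -1507 − 581 = -2088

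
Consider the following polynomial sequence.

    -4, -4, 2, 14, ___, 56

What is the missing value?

32

Using the first 4 terms:
0  6  12
6  6
Constant second difference = 6.
Extend forward: 12 + 6 = 18;  14 + 18 = 32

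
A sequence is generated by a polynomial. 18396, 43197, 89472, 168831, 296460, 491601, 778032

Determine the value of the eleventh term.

3497856

D1: 24801, 46275, 79359, 127629, 195141, 286431
D2: 21474, 33084, 48270, 67512, 91290
D3: 11610, 15186, 19242, 23778
D4: 3576, 4056, 4536
D5: 480, 480
Constant fifth difference = 480, so extend:
4536 + 480 = 5016;  23778 + 5016 = 28794;  91290 + 28794 = 120084;  286431 + 120084 = 406515;  778032 + 406515 = 1184547
5016 + 480 = 5496;  28794 + 5496 = 34290;  120084 + 34290 = 154374;  406515 + 154374 = 560889;  1184547 + 560889 = 1745436
5496 + 480 = 5976;  34290 + 5976 = 40266;  154374 + 40266 = 194640;  560889 + 194640 = 755529;  1745436 + 755529 = 2500965
5976 + 480 = 6456;  40266 + 6456 = 46722;  194640 + 46722 = 241362;  755529 + 241362 = 996891;  2500965 + 996891 = 3497856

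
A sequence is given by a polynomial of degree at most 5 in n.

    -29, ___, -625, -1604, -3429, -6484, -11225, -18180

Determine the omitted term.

-180

Using the last 6 terms:
D1: -979, -1825, -3055, -4741, -6955
D2: -846, -1230, -1686, -2214
D3: -384, -456, -528
D4: -72, -72
Constant fourth difference = -72.
Extend backward: -384 + 72 = -312;  -846 + 312 = -534;  -979 + 534 = -445;  -625 + 445 = -180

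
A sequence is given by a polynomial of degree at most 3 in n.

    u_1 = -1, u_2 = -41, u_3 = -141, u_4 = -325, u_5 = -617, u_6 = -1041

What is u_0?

3

-40, -100, -184, -292, -424
-60, -84, -108, -132
-24, -24, -24
The third differences are constant at -24.
Work back: -60 + 24 = -36;  -40 + 36 = -4;  -1 + 4 = 3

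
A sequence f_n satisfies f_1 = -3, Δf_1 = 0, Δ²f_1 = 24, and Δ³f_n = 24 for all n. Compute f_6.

477

Build the table forward from the leading diagonal:
Δ³: 24, 24, 24, 24, 24, 24
Δ²: 24, 48, 72, 96, 120, 144
Δ: 0, 24, 72, 144, 240, 360
f: -3, -3, 21, 93, 237, 477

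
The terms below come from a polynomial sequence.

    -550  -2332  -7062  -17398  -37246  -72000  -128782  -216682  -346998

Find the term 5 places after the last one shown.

First differences: -1782, -4730, -10336, -19848, -34754, -56782, -87900, -130316
Second differences: -2948, -5606, -9512, -14906, -22028, -31118, -42416
Third differences: -2658, -3906, -5394, -7122, -9090, -11298
Fourth differences: -1248, -1488, -1728, -1968, -2208
Fifth differences: -240, -240, -240, -240
The fifth differences are constant (-240).
-2208 − 240 = -2448;  -11298 − 2448 = -13746;  -42416 − 13746 = -56162;  -130316 − 56162 = -186478;  -346998 − 186478 = -533476
-2448 − 240 = -2688;  -13746 − 2688 = -16434;  -56162 − 16434 = -72596;  -186478 − 72596 = -259074;  -533476 − 259074 = -792550
-2688 − 240 = -2928;  -16434 − 2928 = -19362;  -72596 − 19362 = -91958;  -259074 − 91958 = -351032;  -792550 − 351032 = -1143582
-2928 − 240 = -3168;  -19362 − 3168 = -22530;  -91958 − 22530 = -114488;  -351032 − 114488 = -465520;  -1143582 − 465520 = -1609102
-3168 − 240 = -3408;  -22530 − 3408 = -25938;  -114488 − 25938 = -140426;  -465520 − 140426 = -605946;  -1609102 − 605946 = -2215048

-2215048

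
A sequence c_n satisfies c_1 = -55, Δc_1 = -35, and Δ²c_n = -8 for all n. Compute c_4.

Build the table forward from the leading diagonal:
Δ²: -8, -8, -8, -8
Δ: -35, -43, -51, -59
c: -55, -90, -133, -184

-184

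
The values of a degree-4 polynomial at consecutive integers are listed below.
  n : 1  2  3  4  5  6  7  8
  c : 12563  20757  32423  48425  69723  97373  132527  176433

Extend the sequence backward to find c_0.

D1: 8194, 11666, 16002, 21298, 27650, 35154, 43906
D2: 3472, 4336, 5296, 6352, 7504, 8752
D3: 864, 960, 1056, 1152, 1248
D4: 96, 96, 96, 96
The fourth differences are constant at 96.
Work back: 864 − 96 = 768;  3472 − 768 = 2704;  8194 − 2704 = 5490;  12563 − 5490 = 7073

7073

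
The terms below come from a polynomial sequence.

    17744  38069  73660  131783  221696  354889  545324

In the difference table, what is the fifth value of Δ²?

57242

Δ: 20325, 35591, 58123, 89913, 133193, 190435
Δ²: 15266, 22532, 31790, 43280, 57242
Δ³: 7266, 9258, 11490, 13962
Δ⁴: 1992, 2232, 2472
Δ⁵: 240, 240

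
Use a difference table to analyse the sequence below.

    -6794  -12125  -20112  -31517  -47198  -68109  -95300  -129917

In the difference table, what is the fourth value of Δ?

First differences: -5331, -7987, -11405, -15681, -20911, -27191, -34617
Second differences: -2656, -3418, -4276, -5230, -6280, -7426
Third differences: -762, -858, -954, -1050, -1146
Fourth differences: -96, -96, -96, -96

-15681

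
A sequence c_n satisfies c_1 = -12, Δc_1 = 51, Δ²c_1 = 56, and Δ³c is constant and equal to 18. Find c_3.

146

Build the table forward from the leading diagonal:
Δ³: 18  18  18
Δ²: 56  74  92
Δ: 51  107  181
c: -12  39  146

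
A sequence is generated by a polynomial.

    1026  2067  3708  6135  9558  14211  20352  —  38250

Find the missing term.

Using the first 7 terms:
First differences: 1041  1641  2427  3423  4653  6141
Second differences: 600  786  996  1230  1488
Third differences: 186  210  234  258
Fourth differences: 24  24  24
Constant fourth difference = 24.
Extend forward: 258 + 24 = 282;  1488 + 282 = 1770;  6141 + 1770 = 7911;  20352 + 7911 = 28263

28263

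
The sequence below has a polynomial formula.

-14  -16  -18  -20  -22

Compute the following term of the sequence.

-2, -2, -2, -2
The first differences are constant (-2).
-22 − 2 = -24

-24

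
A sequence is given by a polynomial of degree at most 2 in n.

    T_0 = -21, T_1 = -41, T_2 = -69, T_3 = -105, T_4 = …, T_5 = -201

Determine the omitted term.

-149

Using the first 4 terms:
D1: -20, -28, -36
D2: -8, -8
Constant second difference = -8.
Extend forward: -36 − 8 = -44;  -105 − 44 = -149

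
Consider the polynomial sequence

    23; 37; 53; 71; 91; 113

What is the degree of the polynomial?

2

D1: 14, 16, 18, 20, 22
D2: 2, 2, 2, 2
The second differences are constant, so the polynomial has degree 2.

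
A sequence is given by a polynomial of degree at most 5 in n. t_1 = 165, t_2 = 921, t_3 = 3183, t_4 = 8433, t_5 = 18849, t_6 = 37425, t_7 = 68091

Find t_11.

429735

Δ: 756  2262  5250  10416  18576  30666
Δ²: 1506  2988  5166  8160  12090
Δ³: 1482  2178  2994  3930
Δ⁴: 696  816  936
Δ⁵: 120  120
Constant fifth difference = 120, so extend:
936 + 120 = 1056;  3930 + 1056 = 4986;  12090 + 4986 = 17076;  30666 + 17076 = 47742;  68091 + 47742 = 115833
1056 + 120 = 1176;  4986 + 1176 = 6162;  17076 + 6162 = 23238;  47742 + 23238 = 70980;  115833 + 70980 = 186813
1176 + 120 = 1296;  6162 + 1296 = 7458;  23238 + 7458 = 30696;  70980 + 30696 = 101676;  186813 + 101676 = 288489
1296 + 120 = 1416;  7458 + 1416 = 8874;  30696 + 8874 = 39570;  101676 + 39570 = 141246;  288489 + 141246 = 429735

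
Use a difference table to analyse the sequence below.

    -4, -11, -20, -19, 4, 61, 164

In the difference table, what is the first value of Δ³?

12

Δ: -7, -9, 1, 23, 57, 103
Δ²: -2, 10, 22, 34, 46
Δ³: 12, 12, 12, 12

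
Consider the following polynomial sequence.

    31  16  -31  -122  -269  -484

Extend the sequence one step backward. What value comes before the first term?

26

Δ: -15  -47  -91  -147  -215
Δ²: -32  -44  -56  -68
Δ³: -12  -12  -12
The third differences are constant at -12.
Work back: -32 + 12 = -20;  -15 + 20 = 5;  31 − 5 = 26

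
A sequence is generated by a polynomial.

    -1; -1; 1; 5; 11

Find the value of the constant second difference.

2

Δ: 0, 2, 4, 6
Δ²: 2, 2, 2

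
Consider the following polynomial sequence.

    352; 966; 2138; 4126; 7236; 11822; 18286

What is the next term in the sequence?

27078

614 , 1172 , 1988 , 3110 , 4586 , 6464
558 , 816 , 1122 , 1476 , 1878
258 , 306 , 354 , 402
48 , 48 , 48
Fourth differences constant at 48.
402 + 48 = 450;  1878 + 450 = 2328;  6464 + 2328 = 8792;  18286 + 8792 = 27078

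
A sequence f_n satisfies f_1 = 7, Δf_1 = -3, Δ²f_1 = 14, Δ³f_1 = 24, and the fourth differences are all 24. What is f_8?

Build the table forward from the leading diagonal:
D4: 24  24  24  24  24  24  24  24
D3: 24  48  72  96  120  144  168  192
D2: 14  38  86  158  254  374  518  686
D1: -3  11  49  135  293  547  921  1439
f: 7  4  15  64  199  492  1039  1960

1960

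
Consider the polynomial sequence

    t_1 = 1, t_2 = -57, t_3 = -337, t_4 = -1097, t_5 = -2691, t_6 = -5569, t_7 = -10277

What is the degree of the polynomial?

D1: -58, -280, -760, -1594, -2878, -4708
D2: -222, -480, -834, -1284, -1830
D3: -258, -354, -450, -546
D4: -96, -96, -96
The fourth differences are constant, so the polynomial has degree 4.

4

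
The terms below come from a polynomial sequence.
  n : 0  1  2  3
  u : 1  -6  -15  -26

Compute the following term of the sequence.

-39

D1: -7  -9  -11
D2: -2  -2
Constant second difference = -2, so extend:
-11 − 2 = -13;  -26 − 13 = -39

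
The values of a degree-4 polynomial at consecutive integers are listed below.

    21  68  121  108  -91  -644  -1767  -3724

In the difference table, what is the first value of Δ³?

D1: 47, 53, -13, -199, -553, -1123, -1957
D2: 6, -66, -186, -354, -570, -834
D3: -72, -120, -168, -216, -264
D4: -48, -48, -48, -48

-72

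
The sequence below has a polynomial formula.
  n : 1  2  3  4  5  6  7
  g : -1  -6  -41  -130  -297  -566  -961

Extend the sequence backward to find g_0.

-2

First differences: -5  -35  -89  -167  -269  -395
Second differences: -30  -54  -78  -102  -126
Third differences: -24  -24  -24  -24
The third differences are constant at -24.
Work back: -30 + 24 = -6;  -5 + 6 = 1;  -1 − 1 = -2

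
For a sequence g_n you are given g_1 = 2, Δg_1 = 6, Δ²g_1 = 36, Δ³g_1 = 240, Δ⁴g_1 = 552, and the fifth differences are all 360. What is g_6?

Build the table forward from the leading diagonal:
D5: 360, 360, 360, 360, 360, 360
D4: 552, 912, 1272, 1632, 1992, 2352
D3: 240, 792, 1704, 2976, 4608, 6600
D2: 36, 276, 1068, 2772, 5748, 10356
D1: 6, 42, 318, 1386, 4158, 9906
g: 2, 8, 50, 368, 1754, 5912

5912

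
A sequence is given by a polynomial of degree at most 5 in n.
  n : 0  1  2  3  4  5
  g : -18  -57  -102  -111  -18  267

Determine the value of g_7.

1893

Δ: -39, -45, -9, 93, 285
Δ²: -6, 36, 102, 192
Δ³: 42, 66, 90
Δ⁴: 24, 24
Fourth differences constant at 24.
90 + 24 = 114;  192 + 114 = 306;  285 + 306 = 591;  267 + 591 = 858
114 + 24 = 138;  306 + 138 = 444;  591 + 444 = 1035;  858 + 1035 = 1893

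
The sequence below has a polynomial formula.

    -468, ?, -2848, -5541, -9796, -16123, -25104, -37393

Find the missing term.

-1279

Using the last 6 terms:
First differences: -2693, -4255, -6327, -8981, -12289
Second differences: -1562, -2072, -2654, -3308
Third differences: -510, -582, -654
Fourth differences: -72, -72
Constant fourth difference = -72.
Extend backward: -510 + 72 = -438;  -1562 + 438 = -1124;  -2693 + 1124 = -1569;  -2848 + 1569 = -1279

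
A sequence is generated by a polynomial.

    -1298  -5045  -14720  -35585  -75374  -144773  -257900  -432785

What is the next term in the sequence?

-691850

Δ: -3747 , -9675 , -20865 , -39789 , -69399 , -113127 , -174885
Δ²: -5928 , -11190 , -18924 , -29610 , -43728 , -61758
Δ³: -5262 , -7734 , -10686 , -14118 , -18030
Δ⁴: -2472 , -2952 , -3432 , -3912
Δ⁵: -480 , -480 , -480
Fifth differences constant at -480.
-3912 − 480 = -4392;  -18030 − 4392 = -22422;  -61758 − 22422 = -84180;  -174885 − 84180 = -259065;  -432785 − 259065 = -691850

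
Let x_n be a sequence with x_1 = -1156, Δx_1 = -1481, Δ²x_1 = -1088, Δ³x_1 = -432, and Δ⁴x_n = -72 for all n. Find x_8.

-52011

Build the table forward from the leading diagonal:
D4: -72, -72, -72, -72, -72, -72, -72, -72
D3: -432, -504, -576, -648, -720, -792, -864, -936
D2: -1088, -1520, -2024, -2600, -3248, -3968, -4760, -5624
D1: -1481, -2569, -4089, -6113, -8713, -11961, -15929, -20689
x: -1156, -2637, -5206, -9295, -15408, -24121, -36082, -52011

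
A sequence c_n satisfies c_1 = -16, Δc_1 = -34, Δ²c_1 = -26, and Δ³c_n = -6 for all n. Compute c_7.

-730

Build the table forward from the leading diagonal:
Third differences: -6, -6, -6, -6, -6, -6, -6
Second differences: -26, -32, -38, -44, -50, -56, -62
First differences: -34, -60, -92, -130, -174, -224, -280
c: -16, -50, -110, -202, -332, -506, -730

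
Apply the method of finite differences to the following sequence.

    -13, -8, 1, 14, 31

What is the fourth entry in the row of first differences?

17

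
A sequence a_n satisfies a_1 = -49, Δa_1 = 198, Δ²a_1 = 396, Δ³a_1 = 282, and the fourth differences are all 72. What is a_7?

13799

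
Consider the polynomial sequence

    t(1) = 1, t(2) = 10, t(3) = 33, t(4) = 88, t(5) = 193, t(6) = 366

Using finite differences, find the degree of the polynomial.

D1: 9, 23, 55, 105, 173
D2: 14, 32, 50, 68
D3: 18, 18, 18
The third differences are constant, so the polynomial has degree 3.

3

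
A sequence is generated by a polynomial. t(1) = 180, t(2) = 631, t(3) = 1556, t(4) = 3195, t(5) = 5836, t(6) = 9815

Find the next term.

451 , 925 , 1639 , 2641 , 3979
474 , 714 , 1002 , 1338
240 , 288 , 336
48 , 48
Constant fourth difference = 48, so extend:
336 + 48 = 384;  1338 + 384 = 1722;  3979 + 1722 = 5701;  9815 + 5701 = 15516

15516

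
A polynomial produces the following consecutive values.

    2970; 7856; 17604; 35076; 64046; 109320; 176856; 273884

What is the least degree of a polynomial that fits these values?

5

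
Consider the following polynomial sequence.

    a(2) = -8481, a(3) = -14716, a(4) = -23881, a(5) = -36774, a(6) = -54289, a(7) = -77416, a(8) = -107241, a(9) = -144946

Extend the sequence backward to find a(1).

-4474

-6235  -9165  -12893  -17515  -23127  -29825  -37705
-2930  -3728  -4622  -5612  -6698  -7880
-798  -894  -990  -1086  -1182
-96  -96  -96  -96
The fourth differences are constant at -96.
Work back: -798 + 96 = -702;  -2930 + 702 = -2228;  -6235 + 2228 = -4007;  -8481 + 4007 = -4474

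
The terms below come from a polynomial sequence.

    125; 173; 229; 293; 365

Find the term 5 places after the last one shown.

845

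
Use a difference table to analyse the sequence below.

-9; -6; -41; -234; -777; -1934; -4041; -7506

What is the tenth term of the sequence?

First differences: 3, -35, -193, -543, -1157, -2107, -3465
Second differences: -38, -158, -350, -614, -950, -1358
Third differences: -120, -192, -264, -336, -408
Fourth differences: -72, -72, -72, -72
Fourth differences constant at -72.
-408 − 72 = -480;  -1358 − 480 = -1838;  -3465 − 1838 = -5303;  -7506 − 5303 = -12809
-480 − 72 = -552;  -1838 − 552 = -2390;  -5303 − 2390 = -7693;  -12809 − 7693 = -20502

-20502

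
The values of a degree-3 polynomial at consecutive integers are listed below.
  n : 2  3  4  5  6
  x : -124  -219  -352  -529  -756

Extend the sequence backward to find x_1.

-61

Δ: -95  -133  -177  -227
Δ²: -38  -44  -50
Δ³: -6  -6
The third differences are constant at -6.
Work back: -38 + 6 = -32;  -95 + 32 = -63;  -124 + 63 = -61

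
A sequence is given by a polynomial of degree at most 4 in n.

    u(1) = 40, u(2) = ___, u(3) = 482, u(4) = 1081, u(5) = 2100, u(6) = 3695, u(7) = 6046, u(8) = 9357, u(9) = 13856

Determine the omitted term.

171

Using the last 7 terms:
First differences: 599, 1019, 1595, 2351, 3311, 4499
Second differences: 420, 576, 756, 960, 1188
Third differences: 156, 180, 204, 228
Fourth differences: 24, 24, 24
Constant fourth difference = 24.
Extend backward: 156 − 24 = 132;  420 − 132 = 288;  599 − 288 = 311;  482 − 311 = 171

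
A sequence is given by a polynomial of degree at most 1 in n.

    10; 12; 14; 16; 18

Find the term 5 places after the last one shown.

28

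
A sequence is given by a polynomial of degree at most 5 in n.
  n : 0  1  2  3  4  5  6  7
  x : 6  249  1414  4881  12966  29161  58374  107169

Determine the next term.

184006

First differences: 243 , 1165 , 3467 , 8085 , 16195 , 29213 , 48795
Second differences: 922 , 2302 , 4618 , 8110 , 13018 , 19582
Third differences: 1380 , 2316 , 3492 , 4908 , 6564
Fourth differences: 936 , 1176 , 1416 , 1656
Fifth differences: 240 , 240 , 240
The fifth differences are constant (240).
1656 + 240 = 1896;  6564 + 1896 = 8460;  19582 + 8460 = 28042;  48795 + 28042 = 76837;  107169 + 76837 = 184006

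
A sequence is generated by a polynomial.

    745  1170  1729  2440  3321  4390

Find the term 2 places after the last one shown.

7164

Δ: 425  559  711  881  1069
Δ²: 134  152  170  188
Δ³: 18  18  18
The third differences are constant (18).
188 + 18 = 206;  1069 + 206 = 1275;  4390 + 1275 = 5665
206 + 18 = 224;  1275 + 224 = 1499;  5665 + 1499 = 7164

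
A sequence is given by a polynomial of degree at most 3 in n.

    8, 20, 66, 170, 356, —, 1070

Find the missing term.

648

Using the first 5 terms:
D1: 12, 46, 104, 186
D2: 34, 58, 82
D3: 24, 24
Constant third difference = 24.
Extend forward: 82 + 24 = 106;  186 + 106 = 292;  356 + 292 = 648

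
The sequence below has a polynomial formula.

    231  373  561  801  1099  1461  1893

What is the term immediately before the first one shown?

142, 188, 240, 298, 362, 432
46, 52, 58, 64, 70
6, 6, 6, 6
The third differences are constant at 6.
Work back: 46 − 6 = 40;  142 − 40 = 102;  231 − 102 = 129

129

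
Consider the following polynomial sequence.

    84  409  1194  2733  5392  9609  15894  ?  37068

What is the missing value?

24829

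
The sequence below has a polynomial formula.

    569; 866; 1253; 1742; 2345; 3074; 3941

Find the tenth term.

7490

D1: 297, 387, 489, 603, 729, 867
D2: 90, 102, 114, 126, 138
D3: 12, 12, 12, 12
Constant third difference = 12, so extend:
138 + 12 = 150;  867 + 150 = 1017;  3941 + 1017 = 4958
150 + 12 = 162;  1017 + 162 = 1179;  4958 + 1179 = 6137
162 + 12 = 174;  1179 + 174 = 1353;  6137 + 1353 = 7490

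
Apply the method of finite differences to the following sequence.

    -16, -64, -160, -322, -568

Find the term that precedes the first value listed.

Δ: -48, -96, -162, -246
Δ²: -48, -66, -84
Δ³: -18, -18
The third differences are constant at -18.
Work back: -48 + 18 = -30;  -48 + 30 = -18;  -16 + 18 = 2

2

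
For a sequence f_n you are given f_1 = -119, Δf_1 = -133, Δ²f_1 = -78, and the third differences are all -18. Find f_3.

Build the table forward from the leading diagonal:
D3: -18, -18, -18
D2: -78, -96, -114
D1: -133, -211, -307
f: -119, -252, -463

-463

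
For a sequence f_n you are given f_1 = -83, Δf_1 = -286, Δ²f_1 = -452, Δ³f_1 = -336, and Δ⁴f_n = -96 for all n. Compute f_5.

-5379

Build the table forward from the leading diagonal:
D4: -96, -96, -96, -96, -96
D3: -336, -432, -528, -624, -720
D2: -452, -788, -1220, -1748, -2372
D1: -286, -738, -1526, -2746, -4494
f: -83, -369, -1107, -2633, -5379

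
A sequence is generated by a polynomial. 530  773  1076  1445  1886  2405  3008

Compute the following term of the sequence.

D1: 243  303  369  441  519  603
D2: 60  66  72  78  84
D3: 6  6  6  6
The third differences are constant (6).
84 + 6 = 90;  603 + 90 = 693;  3008 + 693 = 3701

3701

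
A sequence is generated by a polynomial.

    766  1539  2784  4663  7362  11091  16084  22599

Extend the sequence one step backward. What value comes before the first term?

D1: 773  1245  1879  2699  3729  4993  6515
D2: 472  634  820  1030  1264  1522
D3: 162  186  210  234  258
D4: 24  24  24  24
The fourth differences are constant at 24.
Work back: 162 − 24 = 138;  472 − 138 = 334;  773 − 334 = 439;  766 − 439 = 327

327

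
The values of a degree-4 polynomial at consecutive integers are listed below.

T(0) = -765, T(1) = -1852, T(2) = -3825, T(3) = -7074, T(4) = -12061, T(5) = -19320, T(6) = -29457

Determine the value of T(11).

Δ: -1087 , -1973 , -3249 , -4987 , -7259 , -10137
Δ²: -886 , -1276 , -1738 , -2272 , -2878
Δ³: -390 , -462 , -534 , -606
Δ⁴: -72 , -72 , -72
The fourth differences are constant (-72).
-606 − 72 = -678;  -2878 − 678 = -3556;  -10137 − 3556 = -13693;  -29457 − 13693 = -43150
-678 − 72 = -750;  -3556 − 750 = -4306;  -13693 − 4306 = -17999;  -43150 − 17999 = -61149
-750 − 72 = -822;  -4306 − 822 = -5128;  -17999 − 5128 = -23127;  -61149 − 23127 = -84276
-822 − 72 = -894;  -5128 − 894 = -6022;  -23127 − 6022 = -29149;  -84276 − 29149 = -113425
-894 − 72 = -966;  -6022 − 966 = -6988;  -29149 − 6988 = -36137;  -113425 − 36137 = -149562

-149562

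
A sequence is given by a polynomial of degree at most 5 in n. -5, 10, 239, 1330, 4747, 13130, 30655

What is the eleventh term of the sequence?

15 , 229 , 1091 , 3417 , 8383 , 17525
214 , 862 , 2326 , 4966 , 9142
648 , 1464 , 2640 , 4176
816 , 1176 , 1536
360 , 360
Fifth differences constant at 360.
1536 + 360 = 1896;  4176 + 1896 = 6072;  9142 + 6072 = 15214;  17525 + 15214 = 32739;  30655 + 32739 = 63394
1896 + 360 = 2256;  6072 + 2256 = 8328;  15214 + 8328 = 23542;  32739 + 23542 = 56281;  63394 + 56281 = 119675
2256 + 360 = 2616;  8328 + 2616 = 10944;  23542 + 10944 = 34486;  56281 + 34486 = 90767;  119675 + 90767 = 210442
2616 + 360 = 2976;  10944 + 2976 = 13920;  34486 + 13920 = 48406;  90767 + 48406 = 139173;  210442 + 139173 = 349615

349615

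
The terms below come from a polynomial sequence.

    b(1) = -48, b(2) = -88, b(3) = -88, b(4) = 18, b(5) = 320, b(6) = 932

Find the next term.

Δ: -40, 0, 106, 302, 612
Δ²: 40, 106, 196, 310
Δ³: 66, 90, 114
Δ⁴: 24, 24
Fourth differences constant at 24.
114 + 24 = 138;  310 + 138 = 448;  612 + 448 = 1060;  932 + 1060 = 1992

1992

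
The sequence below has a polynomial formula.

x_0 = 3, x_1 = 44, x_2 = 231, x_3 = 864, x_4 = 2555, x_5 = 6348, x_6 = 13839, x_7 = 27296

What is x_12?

First differences: 41  187  633  1691  3793  7491  13457
Second differences: 146  446  1058  2102  3698  5966
Third differences: 300  612  1044  1596  2268
Fourth differences: 312  432  552  672
Fifth differences: 120  120  120
Fifth differences constant at 120.
672 + 120 = 792;  2268 + 792 = 3060;  5966 + 3060 = 9026;  13457 + 9026 = 22483;  27296 + 22483 = 49779
792 + 120 = 912;  3060 + 912 = 3972;  9026 + 3972 = 12998;  22483 + 12998 = 35481;  49779 + 35481 = 85260
912 + 120 = 1032;  3972 + 1032 = 5004;  12998 + 5004 = 18002;  35481 + 18002 = 53483;  85260 + 53483 = 138743
1032 + 120 = 1152;  5004 + 1152 = 6156;  18002 + 6156 = 24158;  53483 + 24158 = 77641;  138743 + 77641 = 216384
1152 + 120 = 1272;  6156 + 1272 = 7428;  24158 + 7428 = 31586;  77641 + 31586 = 109227;  216384 + 109227 = 325611

325611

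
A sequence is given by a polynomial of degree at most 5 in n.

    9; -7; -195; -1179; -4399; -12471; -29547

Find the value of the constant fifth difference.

-360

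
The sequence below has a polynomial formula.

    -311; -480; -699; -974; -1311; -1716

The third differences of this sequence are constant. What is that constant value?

D1: -169, -219, -275, -337, -405
D2: -50, -56, -62, -68
D3: -6, -6, -6

-6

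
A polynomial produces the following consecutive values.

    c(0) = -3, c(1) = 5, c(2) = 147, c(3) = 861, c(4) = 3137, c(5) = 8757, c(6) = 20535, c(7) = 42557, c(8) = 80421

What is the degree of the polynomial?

5

Δ: 8, 142, 714, 2276, 5620, 11778, 22022, 37864
Δ²: 134, 572, 1562, 3344, 6158, 10244, 15842
Δ³: 438, 990, 1782, 2814, 4086, 5598
Δ⁴: 552, 792, 1032, 1272, 1512
Δ⁵: 240, 240, 240, 240
The fifth differences are constant, so the polynomial has degree 5.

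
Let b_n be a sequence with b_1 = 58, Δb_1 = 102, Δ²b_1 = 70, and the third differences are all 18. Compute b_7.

Build the table forward from the leading diagonal:
Δ³: 18  18  18  18  18  18  18
Δ²: 70  88  106  124  142  160  178
Δ: 102  172  260  366  490  632  792
b: 58  160  332  592  958  1448  2080

2080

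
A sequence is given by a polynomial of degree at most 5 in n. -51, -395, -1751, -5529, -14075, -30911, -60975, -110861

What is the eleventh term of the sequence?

D1: -344  -1356  -3778  -8546  -16836  -30064  -49886
D2: -1012  -2422  -4768  -8290  -13228  -19822
D3: -1410  -2346  -3522  -4938  -6594
D4: -936  -1176  -1416  -1656
D5: -240  -240  -240
Constant fifth difference = -240, so extend:
-1656 − 240 = -1896;  -6594 − 1896 = -8490;  -19822 − 8490 = -28312;  -49886 − 28312 = -78198;  -110861 − 78198 = -189059
-1896 − 240 = -2136;  -8490 − 2136 = -10626;  -28312 − 10626 = -38938;  -78198 − 38938 = -117136;  -189059 − 117136 = -306195
-2136 − 240 = -2376;  -10626 − 2376 = -13002;  -38938 − 13002 = -51940;  -117136 − 51940 = -169076;  -306195 − 169076 = -475271

-475271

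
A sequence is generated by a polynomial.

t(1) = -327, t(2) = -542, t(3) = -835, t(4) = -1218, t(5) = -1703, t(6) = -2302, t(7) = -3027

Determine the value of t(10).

-6078

D1: -215, -293, -383, -485, -599, -725
D2: -78, -90, -102, -114, -126
D3: -12, -12, -12, -12
Constant third difference = -12, so extend:
-126 − 12 = -138;  -725 − 138 = -863;  -3027 − 863 = -3890
-138 − 12 = -150;  -863 − 150 = -1013;  -3890 − 1013 = -4903
-150 − 12 = -162;  -1013 − 162 = -1175;  -4903 − 1175 = -6078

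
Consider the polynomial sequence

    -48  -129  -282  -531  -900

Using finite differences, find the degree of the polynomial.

First differences: -81, -153, -249, -369
Second differences: -72, -96, -120
Third differences: -24, -24
The third differences are constant, so the polynomial has degree 3.

3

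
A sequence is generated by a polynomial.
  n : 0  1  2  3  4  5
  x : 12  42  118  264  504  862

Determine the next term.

First differences: 30 , 76 , 146 , 240 , 358
Second differences: 46 , 70 , 94 , 118
Third differences: 24 , 24 , 24
Third differences constant at 24.
118 + 24 = 142;  358 + 142 = 500;  862 + 500 = 1362

1362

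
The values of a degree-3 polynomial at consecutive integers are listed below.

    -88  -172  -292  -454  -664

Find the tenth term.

Δ: -84  -120  -162  -210
Δ²: -36  -42  -48
Δ³: -6  -6
Constant third difference = -6, so extend:
-48 − 6 = -54;  -210 − 54 = -264;  -664 − 264 = -928
-54 − 6 = -60;  -264 − 60 = -324;  -928 − 324 = -1252
-60 − 6 = -66;  -324 − 66 = -390;  -1252 − 390 = -1642
-66 − 6 = -72;  -390 − 72 = -462;  -1642 − 462 = -2104
-72 − 6 = -78;  -462 − 78 = -540;  -2104 − 540 = -2644

-2644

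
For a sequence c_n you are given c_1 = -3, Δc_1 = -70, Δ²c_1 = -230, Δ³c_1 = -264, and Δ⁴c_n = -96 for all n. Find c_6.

-5773

Build the table forward from the leading diagonal:
Δ⁴: -96  -96  -96  -96  -96  -96
Δ³: -264  -360  -456  -552  -648  -744
Δ²: -230  -494  -854  -1310  -1862  -2510
Δ: -70  -300  -794  -1648  -2958  -4820
c: -3  -73  -373  -1167  -2815  -5773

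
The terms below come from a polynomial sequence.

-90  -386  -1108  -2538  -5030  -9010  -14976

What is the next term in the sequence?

First differences: -296, -722, -1430, -2492, -3980, -5966
Second differences: -426, -708, -1062, -1488, -1986
Third differences: -282, -354, -426, -498
Fourth differences: -72, -72, -72
Fourth differences constant at -72.
-498 − 72 = -570;  -1986 − 570 = -2556;  -5966 − 2556 = -8522;  -14976 − 8522 = -23498

-23498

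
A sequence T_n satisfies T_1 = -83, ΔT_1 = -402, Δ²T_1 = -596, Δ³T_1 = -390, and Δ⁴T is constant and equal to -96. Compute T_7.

-20675

Build the table forward from the leading diagonal:
Fourth differences: -96, -96, -96, -96, -96, -96, -96
Third differences: -390, -486, -582, -678, -774, -870, -966
Second differences: -596, -986, -1472, -2054, -2732, -3506, -4376
First differences: -402, -998, -1984, -3456, -5510, -8242, -11748
T: -83, -485, -1483, -3467, -6923, -12433, -20675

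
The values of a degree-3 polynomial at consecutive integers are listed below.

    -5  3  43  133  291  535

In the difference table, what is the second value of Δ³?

18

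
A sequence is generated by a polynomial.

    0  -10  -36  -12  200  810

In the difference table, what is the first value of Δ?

-10

D1: -10, -26, 24, 212, 610
D2: -16, 50, 188, 398
D3: 66, 138, 210
D4: 72, 72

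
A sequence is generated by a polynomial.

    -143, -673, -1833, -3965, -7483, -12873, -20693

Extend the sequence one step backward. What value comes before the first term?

27

-530  -1160  -2132  -3518  -5390  -7820
-630  -972  -1386  -1872  -2430
-342  -414  -486  -558
-72  -72  -72
The fourth differences are constant at -72.
Work back: -342 + 72 = -270;  -630 + 270 = -360;  -530 + 360 = -170;  -143 + 170 = 27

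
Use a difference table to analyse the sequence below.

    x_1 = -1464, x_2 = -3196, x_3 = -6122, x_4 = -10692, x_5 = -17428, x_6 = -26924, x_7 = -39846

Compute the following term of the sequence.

Δ: -1732  -2926  -4570  -6736  -9496  -12922
Δ²: -1194  -1644  -2166  -2760  -3426
Δ³: -450  -522  -594  -666
Δ⁴: -72  -72  -72
The fourth differences are constant (-72).
-666 − 72 = -738;  -3426 − 738 = -4164;  -12922 − 4164 = -17086;  -39846 − 17086 = -56932

-56932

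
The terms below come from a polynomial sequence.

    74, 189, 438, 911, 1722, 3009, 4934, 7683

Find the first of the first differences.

Δ: 115, 249, 473, 811, 1287, 1925, 2749
Δ²: 134, 224, 338, 476, 638, 824
Δ³: 90, 114, 138, 162, 186
Δ⁴: 24, 24, 24, 24

115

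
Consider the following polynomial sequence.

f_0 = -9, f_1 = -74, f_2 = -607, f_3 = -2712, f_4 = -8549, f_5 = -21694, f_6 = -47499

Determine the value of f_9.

D1: -65, -533, -2105, -5837, -13145, -25805
D2: -468, -1572, -3732, -7308, -12660
D3: -1104, -2160, -3576, -5352
D4: -1056, -1416, -1776
D5: -360, -360
Constant fifth difference = -360, so extend:
-1776 − 360 = -2136;  -5352 − 2136 = -7488;  -12660 − 7488 = -20148;  -25805 − 20148 = -45953;  -47499 − 45953 = -93452
-2136 − 360 = -2496;  -7488 − 2496 = -9984;  -20148 − 9984 = -30132;  -45953 − 30132 = -76085;  -93452 − 76085 = -169537
-2496 − 360 = -2856;  -9984 − 2856 = -12840;  -30132 − 12840 = -42972;  -76085 − 42972 = -119057;  -169537 − 119057 = -288594

-288594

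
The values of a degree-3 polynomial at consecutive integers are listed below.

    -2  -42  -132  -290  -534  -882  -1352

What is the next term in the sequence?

-1962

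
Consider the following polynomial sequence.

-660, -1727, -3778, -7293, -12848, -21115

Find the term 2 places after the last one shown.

Δ: -1067, -2051, -3515, -5555, -8267
Δ²: -984, -1464, -2040, -2712
Δ³: -480, -576, -672
Δ⁴: -96, -96
Constant fourth difference = -96, so extend:
-672 − 96 = -768;  -2712 − 768 = -3480;  -8267 − 3480 = -11747;  -21115 − 11747 = -32862
-768 − 96 = -864;  -3480 − 864 = -4344;  -11747 − 4344 = -16091;  -32862 − 16091 = -48953

-48953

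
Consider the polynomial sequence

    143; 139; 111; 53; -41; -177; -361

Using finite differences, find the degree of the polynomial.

3

D1: -4, -28, -58, -94, -136, -184
D2: -24, -30, -36, -42, -48
D3: -6, -6, -6, -6
The third differences are constant, so the polynomial has degree 3.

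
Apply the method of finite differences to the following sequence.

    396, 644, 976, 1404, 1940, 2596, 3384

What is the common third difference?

First differences: 248, 332, 428, 536, 656, 788
Second differences: 84, 96, 108, 120, 132
Third differences: 12, 12, 12, 12

12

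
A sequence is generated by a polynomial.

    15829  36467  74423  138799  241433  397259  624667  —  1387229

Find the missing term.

945863

Using the first 7 terms:
D1: 20638, 37956, 64376, 102634, 155826, 227408
D2: 17318, 26420, 38258, 53192, 71582
D3: 9102, 11838, 14934, 18390
D4: 2736, 3096, 3456
D5: 360, 360
Constant fifth difference = 360.
Extend forward: 3456 + 360 = 3816;  18390 + 3816 = 22206;  71582 + 22206 = 93788;  227408 + 93788 = 321196;  624667 + 321196 = 945863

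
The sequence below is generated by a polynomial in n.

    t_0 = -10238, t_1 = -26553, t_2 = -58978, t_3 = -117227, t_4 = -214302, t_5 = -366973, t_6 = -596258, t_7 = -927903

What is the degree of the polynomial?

5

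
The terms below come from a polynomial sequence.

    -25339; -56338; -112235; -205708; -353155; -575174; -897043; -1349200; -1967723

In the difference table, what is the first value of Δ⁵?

First differences: -30999, -55897, -93473, -147447, -222019, -321869, -452157, -618523
Second differences: -24898, -37576, -53974, -74572, -99850, -130288, -166366
Third differences: -12678, -16398, -20598, -25278, -30438, -36078
Fourth differences: -3720, -4200, -4680, -5160, -5640
Fifth differences: -480, -480, -480, -480

-480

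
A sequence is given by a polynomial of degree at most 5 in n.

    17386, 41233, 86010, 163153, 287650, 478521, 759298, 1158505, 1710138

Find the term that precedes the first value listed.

6105

D1: 23847  44777  77143  124497  190871  280777  399207  551633
D2: 20930  32366  47354  66374  89906  118430  152426
D3: 11436  14988  19020  23532  28524  33996
D4: 3552  4032  4512  4992  5472
D5: 480  480  480  480
The fifth differences are constant at 480.
Work back: 3552 − 480 = 3072;  11436 − 3072 = 8364;  20930 − 8364 = 12566;  23847 − 12566 = 11281;  17386 − 11281 = 6105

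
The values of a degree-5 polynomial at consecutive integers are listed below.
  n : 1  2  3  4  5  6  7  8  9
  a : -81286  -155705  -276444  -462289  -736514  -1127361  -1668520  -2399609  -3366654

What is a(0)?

Δ: -74419  -120739  -185845  -274225  -390847  -541159  -731089  -967045
Δ²: -46320  -65106  -88380  -116622  -150312  -189930  -235956
Δ³: -18786  -23274  -28242  -33690  -39618  -46026
Δ⁴: -4488  -4968  -5448  -5928  -6408
Δ⁵: -480  -480  -480  -480
The fifth differences are constant at -480.
Work back: -4488 + 480 = -4008;  -18786 + 4008 = -14778;  -46320 + 14778 = -31542;  -74419 + 31542 = -42877;  -81286 + 42877 = -38409

-38409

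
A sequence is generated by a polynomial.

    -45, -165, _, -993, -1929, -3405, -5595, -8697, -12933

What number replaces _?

-447

Using the last 6 terms:
First differences: -936, -1476, -2190, -3102, -4236
Second differences: -540, -714, -912, -1134
Third differences: -174, -198, -222
Fourth differences: -24, -24
Constant fourth difference = -24.
Extend backward: -174 + 24 = -150;  -540 + 150 = -390;  -936 + 390 = -546;  -993 + 546 = -447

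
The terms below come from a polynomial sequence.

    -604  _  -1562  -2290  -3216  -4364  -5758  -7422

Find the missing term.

Using the last 6 terms:
Δ: -728  -926  -1148  -1394  -1664
Δ²: -198  -222  -246  -270
Δ³: -24  -24  -24
Constant third difference = -24.
Extend backward: -198 + 24 = -174;  -728 + 174 = -554;  -1562 + 554 = -1008

-1008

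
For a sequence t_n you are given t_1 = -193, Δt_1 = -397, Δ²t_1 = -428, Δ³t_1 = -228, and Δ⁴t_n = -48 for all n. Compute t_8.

-21620

Build the table forward from the leading diagonal:
D4: -48  -48  -48  -48  -48  -48  -48  -48
D3: -228  -276  -324  -372  -420  -468  -516  -564
D2: -428  -656  -932  -1256  -1628  -2048  -2516  -3032
D1: -397  -825  -1481  -2413  -3669  -5297  -7345  -9861
t: -193  -590  -1415  -2896  -5309  -8978  -14275  -21620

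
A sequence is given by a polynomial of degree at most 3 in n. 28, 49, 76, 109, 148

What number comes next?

Δ: 21, 27, 33, 39
Δ²: 6, 6, 6
Second differences constant at 6.
39 + 6 = 45;  148 + 45 = 193

193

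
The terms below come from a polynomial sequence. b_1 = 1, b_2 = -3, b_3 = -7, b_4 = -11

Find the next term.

-15

D1: -4  -4  -4
Constant first difference = -4, so extend:
-11 − 4 = -15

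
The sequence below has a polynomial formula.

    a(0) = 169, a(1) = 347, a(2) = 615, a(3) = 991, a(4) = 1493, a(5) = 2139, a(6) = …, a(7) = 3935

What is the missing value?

2947

Using the first 6 terms:
Δ: 178, 268, 376, 502, 646
Δ²: 90, 108, 126, 144
Δ³: 18, 18, 18
Constant third difference = 18.
Extend forward: 144 + 18 = 162;  646 + 162 = 808;  2139 + 808 = 2947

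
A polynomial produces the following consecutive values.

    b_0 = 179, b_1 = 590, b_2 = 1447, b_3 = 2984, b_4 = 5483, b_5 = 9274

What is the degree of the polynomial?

4

D1: 411, 857, 1537, 2499, 3791
D2: 446, 680, 962, 1292
D3: 234, 282, 330
D4: 48, 48
The fourth differences are constant, so the polynomial has degree 4.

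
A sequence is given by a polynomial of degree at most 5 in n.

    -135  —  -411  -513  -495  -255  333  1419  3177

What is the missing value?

-267

Using the last 7 terms:
First differences: -102  18  240  588  1086  1758
Second differences: 120  222  348  498  672
Third differences: 102  126  150  174
Fourth differences: 24  24  24
Constant fourth difference = 24.
Extend backward: 102 − 24 = 78;  120 − 78 = 42;  -102 − 42 = -144;  -411 + 144 = -267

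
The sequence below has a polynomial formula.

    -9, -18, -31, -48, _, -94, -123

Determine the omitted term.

-69

Using the first 4 terms:
D1: -9  -13  -17
D2: -4  -4
Constant second difference = -4.
Extend forward: -17 − 4 = -21;  -48 − 21 = -69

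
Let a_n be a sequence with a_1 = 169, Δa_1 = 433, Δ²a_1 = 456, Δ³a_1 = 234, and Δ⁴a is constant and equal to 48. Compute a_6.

9474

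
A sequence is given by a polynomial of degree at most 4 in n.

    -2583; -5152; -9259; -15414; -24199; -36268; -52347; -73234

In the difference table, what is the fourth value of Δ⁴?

-72

D1: -2569, -4107, -6155, -8785, -12069, -16079, -20887
D2: -1538, -2048, -2630, -3284, -4010, -4808
D3: -510, -582, -654, -726, -798
D4: -72, -72, -72, -72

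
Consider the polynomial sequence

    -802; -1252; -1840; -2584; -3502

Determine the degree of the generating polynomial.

3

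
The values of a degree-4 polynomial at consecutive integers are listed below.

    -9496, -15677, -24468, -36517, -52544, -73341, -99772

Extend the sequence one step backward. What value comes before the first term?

-5349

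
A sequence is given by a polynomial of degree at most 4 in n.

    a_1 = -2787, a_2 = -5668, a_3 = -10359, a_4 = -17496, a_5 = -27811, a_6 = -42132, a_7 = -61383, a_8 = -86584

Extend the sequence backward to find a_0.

-2881, -4691, -7137, -10315, -14321, -19251, -25201
-1810, -2446, -3178, -4006, -4930, -5950
-636, -732, -828, -924, -1020
-96, -96, -96, -96
The fourth differences are constant at -96.
Work back: -636 + 96 = -540;  -1810 + 540 = -1270;  -2881 + 1270 = -1611;  -2787 + 1611 = -1176

-1176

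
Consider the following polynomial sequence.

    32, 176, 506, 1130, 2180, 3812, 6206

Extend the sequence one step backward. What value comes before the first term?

144  330  624  1050  1632  2394
186  294  426  582  762
108  132  156  180
24  24  24
The fourth differences are constant at 24.
Work back: 108 − 24 = 84;  186 − 84 = 102;  144 − 102 = 42;  32 − 42 = -10

-10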